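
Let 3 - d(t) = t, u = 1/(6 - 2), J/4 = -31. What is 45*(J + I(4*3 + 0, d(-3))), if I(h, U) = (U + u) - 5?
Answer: -22095/4 ≈ -5523.8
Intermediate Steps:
J = -124 (J = 4*(-31) = -124)
u = ¼ (u = 1/4 = ¼ ≈ 0.25000)
d(t) = 3 - t
I(h, U) = -19/4 + U (I(h, U) = (U + ¼) - 5 = (¼ + U) - 5 = -19/4 + U)
45*(J + I(4*3 + 0, d(-3))) = 45*(-124 + (-19/4 + (3 - 1*(-3)))) = 45*(-124 + (-19/4 + (3 + 3))) = 45*(-124 + (-19/4 + 6)) = 45*(-124 + 5/4) = 45*(-491/4) = -22095/4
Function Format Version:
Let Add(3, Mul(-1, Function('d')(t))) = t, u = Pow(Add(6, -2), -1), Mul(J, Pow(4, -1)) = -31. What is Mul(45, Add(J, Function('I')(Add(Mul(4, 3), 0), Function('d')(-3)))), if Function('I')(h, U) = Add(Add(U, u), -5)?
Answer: Rational(-22095, 4) ≈ -5523.8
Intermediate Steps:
J = -124 (J = Mul(4, -31) = -124)
u = Rational(1, 4) (u = Pow(4, -1) = Rational(1, 4) ≈ 0.25000)
Function('d')(t) = Add(3, Mul(-1, t))
Function('I')(h, U) = Add(Rational(-19, 4), U) (Function('I')(h, U) = Add(Add(U, Rational(1, 4)), -5) = Add(Add(Rational(1, 4), U), -5) = Add(Rational(-19, 4), U))
Mul(45, Add(J, Function('I')(Add(Mul(4, 3), 0), Function('d')(-3)))) = Mul(45, Add(-124, Add(Rational(-19, 4), Add(3, Mul(-1, -3))))) = Mul(45, Add(-124, Add(Rational(-19, 4), Add(3, 3)))) = Mul(45, Add(-124, Add(Rational(-19, 4), 6))) = Mul(45, Add(-124, Rational(5, 4))) = Mul(45, Rational(-491, 4)) = Rational(-22095, 4)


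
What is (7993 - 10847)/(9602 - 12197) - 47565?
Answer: -123428321/2595 ≈ -47564.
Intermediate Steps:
(7993 - 10847)/(9602 - 12197) - 47565 = -2854/(-2595) - 47565 = -2854*(-1/2595) - 47565 = 2854/2595 - 47565 = -123428321/2595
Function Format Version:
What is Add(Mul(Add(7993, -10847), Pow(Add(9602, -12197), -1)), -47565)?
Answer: Rational(-123428321, 2595) ≈ -47564.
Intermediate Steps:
Add(Mul(Add(7993, -10847), Pow(Add(9602, -12197), -1)), -47565) = Add(Mul(-2854, Pow(-2595, -1)), -47565) = Add(Mul(-2854, Rational(-1, 2595)), -47565) = Add(Rational(2854, 2595), -47565) = Rational(-123428321, 2595)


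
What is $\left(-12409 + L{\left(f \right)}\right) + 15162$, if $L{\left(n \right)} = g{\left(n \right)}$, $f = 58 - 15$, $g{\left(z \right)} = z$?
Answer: $2796$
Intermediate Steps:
$f = 43$
$L{\left(n \right)} = n$
$\left(-12409 + L{\left(f \right)}\right) + 15162 = \left(-12409 + 43\right) + 15162 = -12366 + 15162 = 2796$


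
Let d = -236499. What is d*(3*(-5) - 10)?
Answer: 5912475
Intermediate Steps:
d*(3*(-5) - 10) = -236499*(3*(-5) - 10) = -236499*(-15 - 10) = -236499*(-25) = 5912475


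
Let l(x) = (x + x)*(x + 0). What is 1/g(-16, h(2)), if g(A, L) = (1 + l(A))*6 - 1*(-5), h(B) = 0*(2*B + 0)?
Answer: 1/3083 ≈ 0.00032436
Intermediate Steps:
l(x) = 2*x**2 (l(x) = (2*x)*x = 2*x**2)
h(B) = 0 (h(B) = 0*(2*B) = 0)
g(A, L) = 11 + 12*A**2 (g(A, L) = (1 + 2*A**2)*6 - 1*(-5) = (6 + 12*A**2) + 5 = 11 + 12*A**2)
1/g(-16, h(2)) = 1/(11 + 12*(-16)**2) = 1/(11 + 12*256) = 1/(11 + 3072) = 1/3083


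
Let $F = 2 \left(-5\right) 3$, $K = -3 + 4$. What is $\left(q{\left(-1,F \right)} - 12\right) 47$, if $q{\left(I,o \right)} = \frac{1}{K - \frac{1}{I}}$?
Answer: $- \frac{1081}{2} \approx -540.5$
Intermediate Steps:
$K = 1$
$F = -30$ ($F = \left(-10\right) 3 = -30$)
$q{\left(I,o \right)} = \frac{1}{1 - \frac{1}{I}}$
$\left(q{\left(-1,F \right)} - 12\right) 47 = \left(- \frac{1}{-1 - 1} - 12\right) 47 = \left(- \frac{1}{-2} - 12\right) 47 = \left(\left(-1\right) \left(- \frac{1}{2}\right) - 12\right) 47 = \left(\frac{1}{2} - 12\right) 47 = \left(- \frac{23}{2}\right) 47 = - \frac{1081}{2}$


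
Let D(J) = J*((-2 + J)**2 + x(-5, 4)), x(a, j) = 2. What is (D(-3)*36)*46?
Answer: -134136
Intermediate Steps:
D(J) = J*(2 + (-2 + J)**2) (D(J) = J*((-2 + J)**2 + 2) = J*(2 + (-2 + J)**2))
(D(-3)*36)*46 = (-3*(2 + (-2 - 3)**2)*36)*46 = (-3*(2 + (-5)**2)*36)*46 = (-3*(2 + 25)*36)*46 = (-3*27*36)*46 = -81*36*46 = -2916*46 = -134136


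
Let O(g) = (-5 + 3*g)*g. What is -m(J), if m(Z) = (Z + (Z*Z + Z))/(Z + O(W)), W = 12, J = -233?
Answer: -53823/139 ≈ -387.22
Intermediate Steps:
O(g) = g*(-5 + 3*g)
m(Z) = (Z**2 + 2*Z)/(372 + Z) (m(Z) = (Z + (Z*Z + Z))/(Z + 12*(-5 + 3*12)) = (Z + (Z**2 + Z))/(Z + 12*(-5 + 36)) = (Z + (Z + Z**2))/(Z + 12*31) = (Z**2 + 2*Z)/(Z + 372) = (Z**2 + 2*Z)/(372 + Z))
-m(J) = -(-233)*(2 - 233)/(372 - 233) = -(-233)*(-231)/139 = -1*53823/139 = -53823/139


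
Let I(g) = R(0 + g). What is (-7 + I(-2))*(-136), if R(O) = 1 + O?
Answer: 1088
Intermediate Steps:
I(g) = 1 + g (I(g) = 1 + (0 + g) = 1 + g)
(-7 + I(-2))*(-136) = (-7 + (1 - 2))*(-136) = (-7 - 1)*(-136) = -8*(-136) = 1088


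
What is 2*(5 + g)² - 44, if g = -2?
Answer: -26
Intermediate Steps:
2*(5 + g)² - 44 = 2*(5 - 2)² - 44 = 2*3² - 44 = 2*9 - 44 = 18 - 44 = -26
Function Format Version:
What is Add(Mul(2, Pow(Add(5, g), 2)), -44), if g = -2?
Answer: -26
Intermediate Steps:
Add(Mul(2, Pow(Add(5, g), 2)), -44) = Add(Mul(2, Pow(Add(5, -2), 2)), -44) = Add(Mul(2, Pow(3, 2)), -44) = Add(Mul(2, 9), -44) = Add(18, -44) = -26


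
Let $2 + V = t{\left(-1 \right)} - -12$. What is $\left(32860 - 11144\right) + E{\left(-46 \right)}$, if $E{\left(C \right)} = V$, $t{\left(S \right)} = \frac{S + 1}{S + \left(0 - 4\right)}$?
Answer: $21726$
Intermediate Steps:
$t{\left(S \right)} = \frac{1 + S}{-4 + S}$ ($t{\left(S \right)} = \frac{1 + S}{S + \left(0 - 4\right)} = \frac{1 + S}{S - 4} = \frac{1 + S}{-4 + S}$)
$V = 10$ ($V = -2 + \left(\frac{1 - 1}{-4 - 1} - -12\right) = -2 + \left(\frac{1}{-5} \cdot 0 + 12\right) = -2 + \left(\left(- \frac{1}{5}\right) 0 + 12\right) = -2 + \left(0 + 12\right) = -2 + 12 = 10$)
$E{\left(C \right)} = 10$
$\left(32860 - 11144\right) + E{\left(-46 \right)} = \left(32860 - 11144\right) + 10 = 21716 + 10 = 21726$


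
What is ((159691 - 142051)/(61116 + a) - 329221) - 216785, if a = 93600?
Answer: -7039653888/12893 ≈ -5.4601e+5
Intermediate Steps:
((159691 - 142051)/(61116 + a) - 329221) - 216785 = ((159691 - 142051)/(61116 + 93600) - 329221) - 216785 = (17640/154716 - 329221) - 216785 = (17640*(1/154716) - 329221) - 216785 = (1470/12893 - 329221) - 216785 = -4244644883/12893 - 216785 = -7039653888/12893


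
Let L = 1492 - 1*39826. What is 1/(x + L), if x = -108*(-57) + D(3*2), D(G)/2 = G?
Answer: -1/32166 ≈ -3.1089e-5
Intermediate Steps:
D(G) = 2*G
L = -38334 (L = 1492 - 39826 = -38334)
x = 6168 (x = -108*(-57) + 2*(3*2) = 6156 + 2*6 = 6156 + 12 = 6168)
1/(x + L) = 1/(6168 - 38334) = 1/(-32166) = -1/32166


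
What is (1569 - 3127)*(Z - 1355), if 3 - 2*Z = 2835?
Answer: 4317218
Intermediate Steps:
Z = -1416 (Z = 3/2 - 1/2*2835 = 3/2 - 2835/2 = -1416)
(1569 - 3127)*(Z - 1355) = (1569 - 3127)*(-1416 - 1355) = -1558*(-2771) = 4317218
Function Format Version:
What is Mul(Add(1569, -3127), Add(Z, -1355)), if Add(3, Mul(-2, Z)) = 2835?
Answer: 4317218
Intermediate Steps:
Z = -1416 (Z = Add(Rational(3, 2), Mul(Rational(-1, 2), 2835)) = Add(Rational(3, 2), Rational(-2835, 2)) = -1416)
Mul(Add(1569, -3127), Add(Z, -1355)) = Mul(Add(1569, -3127), Add(-1416, -1355)) = Mul(-1558, -2771) = 4317218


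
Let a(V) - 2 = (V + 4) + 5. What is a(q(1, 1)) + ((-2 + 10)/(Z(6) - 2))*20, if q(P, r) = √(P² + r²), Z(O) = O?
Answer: 51 + √2 ≈ 52.414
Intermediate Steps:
a(V) = 11 + V (a(V) = 2 + ((V + 4) + 5) = 2 + ((4 + V) + 5) = 2 + (9 + V) = 11 + V)
a(q(1, 1)) + ((-2 + 10)/(Z(6) - 2))*20 = (11 + √(1² + 1²)) + ((-2 + 10)/(6 - 2))*20 = (11 + √(1 + 1)) + (8/4)*20 = (11 + √2) + (8*(¼))*20 = (11 + √2) + 2*20 = (11 + √2) + 40 = 51 + √2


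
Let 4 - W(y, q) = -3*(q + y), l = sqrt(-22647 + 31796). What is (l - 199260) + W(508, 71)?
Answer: -197519 + sqrt(9149) ≈ -1.9742e+5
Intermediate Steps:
l = sqrt(9149) ≈ 95.650
W(y, q) = 4 + 3*q + 3*y (W(y, q) = 4 - (-3)*(q + y) = 4 - (-3*q - 3*y) = 4 + (3*q + 3*y) = 4 + 3*q + 3*y)
(l - 199260) + W(508, 71) = (sqrt(9149) - 199260) + (4 + 3*71 + 3*508) = (-199260 + sqrt(9149)) + (4 + 213 + 1524) = (-199260 + sqrt(9149)) + 1741 = -197519 + sqrt(9149)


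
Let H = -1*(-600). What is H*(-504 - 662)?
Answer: -699600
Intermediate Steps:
H = 600
H*(-504 - 662) = 600*(-504 - 662) = 600*(-1166) = -699600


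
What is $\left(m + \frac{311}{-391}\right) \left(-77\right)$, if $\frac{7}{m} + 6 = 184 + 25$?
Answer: $\frac{664356}{11339} \approx 58.59$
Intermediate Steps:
$m = \frac{1}{29}$ ($m = \frac{7}{-6 + \left(184 + 25\right)} = \frac{7}{-6 + 209} = \frac{7}{203} = 7 \cdot \frac{1}{203} = \frac{1}{29} \approx 0.034483$)
$\left(m + \frac{311}{-391}\right) \left(-77\right) = \left(\frac{1}{29} + \frac{311}{-391}\right) \left(-77\right) = \left(\frac{1}{29} + 311 \left(- \frac{1}{391}\right)\right) \left(-77\right) = \left(\frac{1}{29} - \frac{311}{391}\right) \left(-77\right) = \left(- \frac{8628}{11339}\right) \left(-77\right) = \frac{664356}{11339}$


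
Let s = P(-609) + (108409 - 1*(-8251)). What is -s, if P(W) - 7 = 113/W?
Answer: -71050090/609 ≈ -1.1667e+5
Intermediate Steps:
P(W) = 7 + 113/W
s = 71050090/609 (s = (7 + 113/(-609)) + (108409 - 1*(-8251)) = (7 + 113*(-1/609)) + (108409 + 8251) = (7 - 113/609) + 116660 = 4150/609 + 116660 = 71050090/609 ≈ 1.1667e+5)
-s = -1*71050090/609 = -71050090/609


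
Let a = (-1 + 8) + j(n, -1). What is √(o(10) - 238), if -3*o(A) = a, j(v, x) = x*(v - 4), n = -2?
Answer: I*√2181/3 ≈ 15.567*I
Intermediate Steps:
j(v, x) = x*(-4 + v)
a = 13 (a = (-1 + 8) - (-4 - 2) = 7 - 1*(-6) = 7 + 6 = 13)
o(A) = -13/3 (o(A) = -⅓*13 = -13/3)
√(o(10) - 238) = √(-13/3 - 238) = √(-727/3) = I*√2181/3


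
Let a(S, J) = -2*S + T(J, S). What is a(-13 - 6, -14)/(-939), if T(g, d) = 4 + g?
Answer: -28/939 ≈ -0.029819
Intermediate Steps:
a(S, J) = 4 + J - 2*S (a(S, J) = -2*S + (4 + J) = 4 + J - 2*S)
a(-13 - 6, -14)/(-939) = (4 - 14 - 2*(-13 - 6))/(-939) = (4 - 14 - 2*(-19))*(-1/939) = (4 - 14 + 38)*(-1/939) = 28*(-1/939) = -28/939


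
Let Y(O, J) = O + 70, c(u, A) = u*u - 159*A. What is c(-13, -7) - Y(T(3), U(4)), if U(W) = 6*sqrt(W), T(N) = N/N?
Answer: 1211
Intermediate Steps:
T(N) = 1
c(u, A) = u**2 - 159*A
Y(O, J) = 70 + O
c(-13, -7) - Y(T(3), U(4)) = ((-13)**2 - 159*(-7)) - (70 + 1) = (169 + 1113) - 1*71 = 1282 - 71 = 1211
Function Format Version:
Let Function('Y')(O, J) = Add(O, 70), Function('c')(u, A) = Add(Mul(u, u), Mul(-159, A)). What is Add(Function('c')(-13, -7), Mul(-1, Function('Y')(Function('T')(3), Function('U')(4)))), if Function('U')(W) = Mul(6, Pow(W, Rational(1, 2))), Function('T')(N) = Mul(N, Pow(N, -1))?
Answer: 1211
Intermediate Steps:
Function('T')(N) = 1
Function('c')(u, A) = Add(Pow(u, 2), Mul(-159, A))
Function('Y')(O, J) = Add(70, O)
Add(Function('c')(-13, -7), Mul(-1, Function('Y')(Function('T')(3), Function('U')(4)))) = Add(Add(Pow(-13, 2), Mul(-159, -7)), Mul(-1, Add(70, 1))) = Add(Add(169, 1113), Mul(-1, 71)) = Add(1282, -71) = 1211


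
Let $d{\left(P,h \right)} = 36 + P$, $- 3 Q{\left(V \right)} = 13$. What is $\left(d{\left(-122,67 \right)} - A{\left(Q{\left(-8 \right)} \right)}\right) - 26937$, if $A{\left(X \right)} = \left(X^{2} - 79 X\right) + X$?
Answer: $- \frac{246418}{9} \approx -27380.0$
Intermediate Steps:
$Q{\left(V \right)} = - \frac{13}{3}$ ($Q{\left(V \right)} = \left(- \frac{1}{3}\right) 13 = - \frac{13}{3}$)
$A{\left(X \right)} = X^{2} - 78 X$
$\left(d{\left(-122,67 \right)} - A{\left(Q{\left(-8 \right)} \right)}\right) - 26937 = \left(\left(36 - 122\right) - - \frac{13 \left(-78 - \frac{13}{3}\right)}{3}\right) - 26937 = \left(-86 - \left(- \frac{13}{3}\right) \left(- \frac{247}{3}\right)\right) - 26937 = \left(-86 - \frac{3211}{9}\right) - 26937 = - \frac{3985}{9} - 26937 = - \frac{246418}{9}$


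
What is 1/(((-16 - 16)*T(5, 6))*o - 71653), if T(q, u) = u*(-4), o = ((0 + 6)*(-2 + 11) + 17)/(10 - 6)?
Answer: -1/58021 ≈ -1.7235e-5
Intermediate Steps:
o = 71/4 (o = (6*9 + 17)/4 = (54 + 17)*(¼) = 71*(¼) = 71/4 ≈ 17.750)
T(q, u) = -4*u
1/(((-16 - 16)*T(5, 6))*o - 71653) = 1/(((-16 - 16)*(-4*6))*(71/4) - 71653) = 1/(-32*(-24)*(71/4) - 71653) = 1/(768*(71/4) - 71653) = 1/(13632 - 71653) = 1/(-58021) = -1/58021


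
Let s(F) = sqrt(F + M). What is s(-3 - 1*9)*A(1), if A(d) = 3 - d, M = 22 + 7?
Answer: 2*sqrt(17) ≈ 8.2462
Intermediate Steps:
M = 29
s(F) = sqrt(29 + F) (s(F) = sqrt(F + 29) = sqrt(29 + F))
s(-3 - 1*9)*A(1) = sqrt(29 + (-3 - 1*9))*(3 - 1*1) = sqrt(29 + (-3 - 9))*(3 - 1) = sqrt(29 - 12)*2 = sqrt(17)*2 = 2*sqrt(17)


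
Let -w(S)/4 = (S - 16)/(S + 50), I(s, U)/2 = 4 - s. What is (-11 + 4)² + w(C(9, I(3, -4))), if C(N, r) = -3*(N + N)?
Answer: -21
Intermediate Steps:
I(s, U) = 8 - 2*s (I(s, U) = 2*(4 - s) = 8 - 2*s)
C(N, r) = -6*N
w(S) = -4*(-16 + S)/(50 + S) (w(S) = -4*(S - 16)/(S + 50) = -4*(-16 + S)/(50 + S))
(-11 + 4)² + w(C(9, I(3, -4))) = (-11 + 4)² + 4*(16 - (-6)*9)/(50 - 6*9) = (-7)² + 4*(16 - 1*(-54))/(50 - 54) = 49 + 4*(16 + 54)/(-4) = 49 + 4*(-¼)*70 = 49 - 70 = -21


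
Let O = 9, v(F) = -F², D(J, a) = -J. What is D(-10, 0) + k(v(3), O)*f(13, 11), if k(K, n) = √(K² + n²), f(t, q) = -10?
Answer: 10 - 90*√2 ≈ -117.28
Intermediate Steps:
D(-10, 0) + k(v(3), O)*f(13, 11) = -1*(-10) + √((-1*3²)² + 9²)*(-10) = 10 + √((-1*9)² + 81)*(-10) = 10 + √((-9)² + 81)*(-10) = 10 + √(81 + 81)*(-10) = 10 + √162*(-10) = 10 + (9*√2)*(-10) = 10 - 90*√2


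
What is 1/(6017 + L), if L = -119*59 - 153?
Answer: -1/1157 ≈ -0.00086430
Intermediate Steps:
L = -7174 (L = -7021 - 153 = -7174)
1/(6017 + L) = 1/(6017 - 7174) = 1/(-1157) = -1/1157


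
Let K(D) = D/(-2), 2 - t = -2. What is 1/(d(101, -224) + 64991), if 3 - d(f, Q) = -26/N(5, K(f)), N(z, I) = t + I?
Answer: 93/6044390 ≈ 1.5386e-5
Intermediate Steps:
t = 4 (t = 2 - 1*(-2) = 2 + 2 = 4)
K(D) = -D/2 (K(D) = D*(-½) = -D/2)
N(z, I) = 4 + I
d(f, Q) = 3 + 26/(4 - f/2) (d(f, Q) = 3 - (-26)/(4 - f/2) = 3 + 26/(4 - f/2))
1/(d(101, -224) + 64991) = 1/((-76 + 3*101)/(-8 + 101) + 64991) = 1/((-76 + 303)/93 + 64991) = 1/((1/93)*227 + 64991) = 1/(227/93 + 64991) = 1/(6044390/93) = 93/6044390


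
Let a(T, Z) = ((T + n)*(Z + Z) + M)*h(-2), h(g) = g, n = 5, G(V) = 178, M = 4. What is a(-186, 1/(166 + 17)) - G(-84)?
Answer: -33314/183 ≈ -182.04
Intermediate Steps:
a(T, Z) = -8 - 4*Z*(5 + T) (a(T, Z) = ((T + 5)*(Z + Z) + 4)*(-2) = ((5 + T)*(2*Z) + 4)*(-2) = (2*Z*(5 + T) + 4)*(-2) = (4 + 2*Z*(5 + T))*(-2) = -8 - 4*Z*(5 + T))
a(-186, 1/(166 + 17)) - G(-84) = (-8 - 20/(166 + 17) - 4*(-186)/(166 + 17)) - 1*178 = (-8 - 20/183 - 4*(-186)/183) - 178 = (-8 - 20*1/183 - 4*(-186)*1/183) - 178 = (-8 - 20/183 + 248/61) - 178 = -740/183 - 178 = -33314/183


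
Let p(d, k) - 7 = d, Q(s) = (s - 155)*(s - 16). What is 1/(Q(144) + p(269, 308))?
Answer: -1/1132 ≈ -0.00088339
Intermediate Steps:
Q(s) = (-155 + s)*(-16 + s)
p(d, k) = 7 + d
1/(Q(144) + p(269, 308)) = 1/((2480 + 144**2 - 171*144) + (7 + 269)) = 1/((2480 + 20736 - 24624) + 276) = 1/(-1408 + 276) = 1/(-1132) = -1/1132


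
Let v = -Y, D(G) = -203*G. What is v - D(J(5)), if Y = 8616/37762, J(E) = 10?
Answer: 38324122/18881 ≈ 2029.8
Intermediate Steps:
Y = 4308/18881 (Y = 8616*(1/37762) = 4308/18881 ≈ 0.22817)
v = -4308/18881 (v = -1*4308/18881 = -4308/18881 ≈ -0.22817)
v - D(J(5)) = -4308/18881 - (-203)*10 = -4308/18881 - 1*(-2030) = -4308/18881 + 2030 = 38324122/18881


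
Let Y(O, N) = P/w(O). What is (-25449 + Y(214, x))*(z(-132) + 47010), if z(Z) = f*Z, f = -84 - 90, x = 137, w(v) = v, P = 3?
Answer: -1780869141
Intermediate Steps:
Y(O, N) = 3/O
f = -174
z(Z) = -174*Z
(-25449 + Y(214, x))*(z(-132) + 47010) = (-25449 + 3/214)*(-174*(-132) + 47010) = (-25449 + 3*(1/214))*(22968 + 47010) = (-25449 + 3/214)*69978 = -5446083/214*69978 = -1780869141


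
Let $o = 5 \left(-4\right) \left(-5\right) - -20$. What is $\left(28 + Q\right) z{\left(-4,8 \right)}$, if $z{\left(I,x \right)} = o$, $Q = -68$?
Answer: $-4800$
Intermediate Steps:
$o = 120$ ($o = \left(-20\right) \left(-5\right) + 20 = 100 + 20 = 120$)
$z{\left(I,x \right)} = 120$
$\left(28 + Q\right) z{\left(-4,8 \right)} = \left(28 - 68\right) 120 = \left(-40\right) 120 = -4800$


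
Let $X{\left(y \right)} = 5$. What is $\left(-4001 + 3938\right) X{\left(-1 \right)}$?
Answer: $-315$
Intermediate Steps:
$\left(-4001 + 3938\right) X{\left(-1 \right)} = \left(-4001 + 3938\right) 5 = \left(-63\right) 5 = -315$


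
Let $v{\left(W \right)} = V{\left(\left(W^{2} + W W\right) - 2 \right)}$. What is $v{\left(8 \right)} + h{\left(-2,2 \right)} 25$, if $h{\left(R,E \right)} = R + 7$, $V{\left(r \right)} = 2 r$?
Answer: $377$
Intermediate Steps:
$v{\left(W \right)} = -4 + 4 W^{2}$ ($v{\left(W \right)} = 2 \left(\left(W^{2} + W W\right) - 2\right) = 2 \left(\left(W^{2} + W^{2}\right) - 2\right) = 2 \left(2 W^{2} - 2\right) = 2 \left(-2 + 2 W^{2}\right) = -4 + 4 W^{2}$)
$h{\left(R,E \right)} = 7 + R$
$v{\left(8 \right)} + h{\left(-2,2 \right)} 25 = \left(-4 + 4 \cdot 8^{2}\right) + \left(7 - 2\right) 25 = \left(-4 + 4 \cdot 64\right) + 5 \cdot 25 = \left(-4 + 256\right) + 125 = 252 + 125 = 377$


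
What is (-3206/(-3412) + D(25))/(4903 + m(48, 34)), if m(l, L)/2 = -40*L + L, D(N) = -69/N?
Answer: -77639/96005150 ≈ -0.00080870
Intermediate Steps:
m(l, L) = -78*L (m(l, L) = 2*(-40*L + L) = 2*(-39*L) = -78*L)
(-3206/(-3412) + D(25))/(4903 + m(48, 34)) = (-3206/(-3412) - 69/25)/(4903 - 78*34) = (-3206*(-1/3412) - 69*1/25)/(4903 - 2652) = (1603/1706 - 69/25)/2251 = -77639/42650*1/2251 = -77639/96005150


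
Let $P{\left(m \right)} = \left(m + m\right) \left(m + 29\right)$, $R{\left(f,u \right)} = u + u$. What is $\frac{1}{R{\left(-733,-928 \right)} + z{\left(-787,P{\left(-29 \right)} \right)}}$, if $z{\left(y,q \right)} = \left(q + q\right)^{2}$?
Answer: $- \frac{1}{1856} \approx -0.00053879$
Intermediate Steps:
$R{\left(f,u \right)} = 2 u$
$P{\left(m \right)} = 2 m \left(29 + m\right)$
$z{\left(y,q \right)} = 4 q^{2}$ ($z{\left(y,q \right)} = \left(2 q\right)^{2} = 4 q^{2}$)
$\frac{1}{R{\left(-733,-928 \right)} + z{\left(-787,P{\left(-29 \right)} \right)}} = \frac{1}{2 \left(-928\right) + 4 \left(2 \left(-29\right) \left(29 - 29\right)\right)^{2}} = \frac{1}{-1856 + 4 \left(2 \left(-29\right) 0\right)^{2}} = \frac{1}{-1856 + 4 \cdot 0^{2}} = \frac{1}{-1856 + 4 \cdot 0} = \frac{1}{-1856 + 0} = \frac{1}{-1856} = - \frac{1}{1856}$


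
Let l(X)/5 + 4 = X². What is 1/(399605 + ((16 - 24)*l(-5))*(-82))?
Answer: 1/468485 ≈ 2.1345e-6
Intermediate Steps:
l(X) = -20 + 5*X²
1/(399605 + ((16 - 24)*l(-5))*(-82)) = 1/(399605 + ((16 - 24)*(-20 + 5*(-5)²))*(-82)) = 1/(399605 - 8*(-20 + 5*25)*(-82)) = 1/(399605 - 8*(-20 + 125)*(-82)) = 1/(399605 - 8*105*(-82)) = 1/(399605 - 840*(-82)) = 1/(399605 + 68880) = 1/468485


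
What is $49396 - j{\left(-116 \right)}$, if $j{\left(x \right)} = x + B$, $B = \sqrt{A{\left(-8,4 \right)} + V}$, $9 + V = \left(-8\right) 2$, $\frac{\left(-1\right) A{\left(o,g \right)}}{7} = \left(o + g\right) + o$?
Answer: $49512 - \sqrt{59} \approx 49504.0$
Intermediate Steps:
$A{\left(o,g \right)} = - 14 o - 7 g$ ($A{\left(o,g \right)} = - 7 \left(\left(o + g\right) + o\right) = - 7 \left(\left(g + o\right) + o\right) = - 7 \left(g + 2 o\right) = - 14 o - 7 g$)
$V = -25$ ($V = -9 - 16 = -25$)
$B = \sqrt{59}$ ($B = \sqrt{\left(\left(-14\right) \left(-8\right) - 28\right) - 25} = \sqrt{\left(112 - 28\right) - 25} = \sqrt{84 - 25} = \sqrt{59} \approx 7.6811$)
$j{\left(x \right)} = x + \sqrt{59}$
$49396 - j{\left(-116 \right)} = 49396 - \left(-116 + \sqrt{59}\right) = 49396 + \left(116 - \sqrt{59}\right) = 49512 - \sqrt{59}$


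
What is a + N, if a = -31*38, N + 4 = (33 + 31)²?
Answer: 2914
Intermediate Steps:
N = 4092 (N = -4 + (33 + 31)² = -4 + 64² = -4 + 4096 = 4092)
a = -1178
a + N = -1178 + 4092 = 2914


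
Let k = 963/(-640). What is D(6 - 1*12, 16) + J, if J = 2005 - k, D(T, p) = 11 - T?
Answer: 1295043/640 ≈ 2023.5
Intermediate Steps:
k = -963/640 (k = 963*(-1/640) = -963/640 ≈ -1.5047)
J = 1284163/640 (J = 2005 - 1*(-963/640) = 2005 + 963/640 = 1284163/640 ≈ 2006.5)
D(6 - 1*12, 16) + J = (11 - (6 - 1*12)) + 1284163/640 = (11 - (6 - 12)) + 1284163/640 = (11 - 1*(-6)) + 1284163/640 = (11 + 6) + 1284163/640 = 17 + 1284163/640 = 1295043/640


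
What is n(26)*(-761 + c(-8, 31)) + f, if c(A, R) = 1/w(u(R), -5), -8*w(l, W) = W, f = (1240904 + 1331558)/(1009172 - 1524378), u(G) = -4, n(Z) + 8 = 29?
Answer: -20546921566/1288015 ≈ -15952.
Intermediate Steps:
n(Z) = 21 (n(Z) = -8 + 29 = 21)
f = -1286231/257603 (f = 2572462/(-515206) = 2572462*(-1/515206) = -1286231/257603 ≈ -4.9931)
w(l, W) = -W/8
c(A, R) = 8/5 (c(A, R) = 1/(-⅛*(-5)) = 1/(5/8) = 8/5)
n(26)*(-761 + c(-8, 31)) + f = 21*(-761 + 8/5) - 1286231/257603 = 21*(-3797/5) - 1286231/257603 = -79737/5 - 1286231/257603 = -20546921566/1288015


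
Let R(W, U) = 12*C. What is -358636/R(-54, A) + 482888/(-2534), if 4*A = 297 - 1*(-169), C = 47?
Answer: -21091651/25521 ≈ -826.44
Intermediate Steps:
A = 233/2 (A = (297 - 1*(-169))/4 = (297 + 169)/4 = (1/4)*466 = 233/2 ≈ 116.50)
R(W, U) = 564 (R(W, U) = 12*47 = 564)
-358636/R(-54, A) + 482888/(-2534) = -358636/564 + 482888/(-2534) = -358636*1/564 + 482888*(-1/2534) = -89659/141 - 34492/181 = -21091651/25521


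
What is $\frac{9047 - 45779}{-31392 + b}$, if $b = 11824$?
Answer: $\frac{9183}{4892} \approx 1.8771$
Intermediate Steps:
$\frac{9047 - 45779}{-31392 + b} = \frac{9047 - 45779}{-31392 + 11824} = - \frac{36732}{-19568} = \left(-36732\right) \left(- \frac{1}{19568}\right) = \frac{9183}{4892}$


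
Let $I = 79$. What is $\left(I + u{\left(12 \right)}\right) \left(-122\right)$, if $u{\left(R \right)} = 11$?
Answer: $-10980$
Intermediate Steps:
$\left(I + u{\left(12 \right)}\right) \left(-122\right) = \left(79 + 11\right) \left(-122\right) = 90 \left(-122\right) = -10980$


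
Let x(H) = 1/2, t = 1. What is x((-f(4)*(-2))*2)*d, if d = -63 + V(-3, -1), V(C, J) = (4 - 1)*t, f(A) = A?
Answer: -30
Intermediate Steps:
V(C, J) = 3 (V(C, J) = (4 - 1)*1 = 3*1 = 3)
d = -60 (d = -63 + 3 = -60)
x(H) = 1/2
x((-f(4)*(-2))*2)*d = (1/2)*(-60) = -30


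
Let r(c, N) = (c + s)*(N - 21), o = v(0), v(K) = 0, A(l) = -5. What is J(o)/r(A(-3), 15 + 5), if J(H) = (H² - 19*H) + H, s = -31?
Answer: 0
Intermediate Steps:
o = 0
J(H) = H² - 18*H
r(c, N) = (-31 + c)*(-21 + N) (r(c, N) = (c - 31)*(N - 21) = (-31 + c)*(-21 + N))
J(o)/r(A(-3), 15 + 5) = (0*(-18 + 0))/(651 - 31*(15 + 5) - 21*(-5) + (15 + 5)*(-5)) = (0*(-18))/(651 - 31*20 + 105 + 20*(-5)) = 0/(651 - 620 + 105 - 100) = 0/36 = 0*(1/36) = 0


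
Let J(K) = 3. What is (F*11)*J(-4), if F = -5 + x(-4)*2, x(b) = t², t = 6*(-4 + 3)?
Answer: 2211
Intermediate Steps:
t = -6 (t = 6*(-1) = -6)
x(b) = 36 (x(b) = (-6)² = 36)
F = 67 (F = -5 + 36*2 = -5 + 72 = 67)
(F*11)*J(-4) = (67*11)*3 = 737*3 = 2211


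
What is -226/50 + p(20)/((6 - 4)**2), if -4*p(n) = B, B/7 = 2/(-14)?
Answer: -1783/400 ≈ -4.4575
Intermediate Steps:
B = -1 (B = 7*(2/(-14)) = 7*(2*(-1/14)) = 7*(-1/7) = -1)
p(n) = 1/4 (p(n) = -1/4*(-1) = 1/4)
-226/50 + p(20)/((6 - 4)**2) = -226/50 + 1/(4*((6 - 4)**2)) = -226*1/50 + 1/(4*(2**2)) = -113/25 + (1/4)/4 = -113/25 + (1/4)*(1/4) = -113/25 + 1/16 = -1783/400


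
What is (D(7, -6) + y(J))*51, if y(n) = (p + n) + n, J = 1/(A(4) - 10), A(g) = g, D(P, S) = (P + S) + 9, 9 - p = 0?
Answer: 952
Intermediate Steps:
p = 9 (p = 9 - 1*0 = 9 + 0 = 9)
D(P, S) = 9 + P + S
J = -1/6 (J = 1/(4 - 10) = 1/(-6) = -1/6 ≈ -0.16667)
y(n) = 9 + 2*n (y(n) = (9 + n) + n = 9 + 2*n)
(D(7, -6) + y(J))*51 = ((9 + 7 - 6) + (9 + 2*(-1/6)))*51 = (10 + (9 - 1/3))*51 = (10 + 26/3)*51 = (56/3)*51 = 952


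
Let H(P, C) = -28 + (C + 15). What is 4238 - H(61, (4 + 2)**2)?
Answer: 4215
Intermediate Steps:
H(P, C) = -13 + C (H(P, C) = -28 + (15 + C) = -13 + C)
4238 - H(61, (4 + 2)**2) = 4238 - (-13 + (4 + 2)**2) = 4238 - (-13 + 6**2) = 4238 - (-13 + 36) = 4238 - 1*23 = 4238 - 23 = 4215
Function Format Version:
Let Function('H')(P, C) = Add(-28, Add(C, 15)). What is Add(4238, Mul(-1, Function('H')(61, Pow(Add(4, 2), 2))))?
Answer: 4215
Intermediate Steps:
Function('H')(P, C) = Add(-13, C) (Function('H')(P, C) = Add(-28, Add(15, C)) = Add(-13, C))
Add(4238, Mul(-1, Function('H')(61, Pow(Add(4, 2), 2)))) = Add(4238, Mul(-1, Add(-13, Pow(Add(4, 2), 2)))) = Add(4238, Mul(-1, Add(-13, Pow(6, 2)))) = Add(4238, Mul(-1, Add(-13, 36))) = Add(4238, Mul(-1, 23)) = Add(4238, -23) = 4215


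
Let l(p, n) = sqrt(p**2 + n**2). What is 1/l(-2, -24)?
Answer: sqrt(145)/290 ≈ 0.041523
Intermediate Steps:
l(p, n) = sqrt(n**2 + p**2)
1/l(-2, -24) = 1/(sqrt((-24)**2 + (-2)**2)) = 1/(sqrt(576 + 4)) = 1/(sqrt(580)) = 1/(2*sqrt(145)) = sqrt(145)/290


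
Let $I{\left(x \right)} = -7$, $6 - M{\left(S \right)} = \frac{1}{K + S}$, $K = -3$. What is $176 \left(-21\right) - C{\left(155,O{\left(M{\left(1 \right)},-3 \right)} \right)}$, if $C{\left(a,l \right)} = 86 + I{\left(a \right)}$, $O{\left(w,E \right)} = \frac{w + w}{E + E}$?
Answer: $-3775$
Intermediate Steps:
$M{\left(S \right)} = 6 - \frac{1}{-3 + S}$
$O{\left(w,E \right)} = \frac{w}{E}$ ($O{\left(w,E \right)} = \frac{2 w}{2 E} = 2 w \frac{1}{2 E} = \frac{w}{E}$)
$C{\left(a,l \right)} = 79$ ($C{\left(a,l \right)} = 86 - 7 = 79$)
$176 \left(-21\right) - C{\left(155,O{\left(M{\left(1 \right)},-3 \right)} \right)} = 176 \left(-21\right) - 79 = -3696 - 79 = -3775$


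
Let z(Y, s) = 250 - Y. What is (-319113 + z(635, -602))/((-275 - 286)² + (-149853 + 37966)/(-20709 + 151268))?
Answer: -20856669691/20544773576 ≈ -1.0152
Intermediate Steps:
(-319113 + z(635, -602))/((-275 - 286)² + (-149853 + 37966)/(-20709 + 151268)) = (-319113 + (250 - 1*635))/((-275 - 286)² + (-149853 + 37966)/(-20709 + 151268)) = (-319113 + (250 - 635))/((-561)² - 111887/130559) = (-319113 - 385)/(314721 - 111887*1/130559) = -319498/(314721 - 111887/130559) = -319498/41089547152/130559 = -319498*130559/41089547152 = -20856669691/20544773576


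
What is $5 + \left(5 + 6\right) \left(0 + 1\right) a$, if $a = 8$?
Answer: $93$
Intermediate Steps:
$5 + \left(5 + 6\right) \left(0 + 1\right) a = 5 + \left(5 + 6\right) \left(0 + 1\right) 8 = 5 + 11 \cdot 1 \cdot 8 = 5 + 11 \cdot 8 = 5 + 88 = 93$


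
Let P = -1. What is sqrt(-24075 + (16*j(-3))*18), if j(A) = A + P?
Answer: 3*I*sqrt(2803) ≈ 158.83*I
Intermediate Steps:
j(A) = -1 + A (j(A) = A - 1 = -1 + A)
sqrt(-24075 + (16*j(-3))*18) = sqrt(-24075 + (16*(-1 - 3))*18) = sqrt(-24075 + (16*(-4))*18) = sqrt(-24075 - 64*18) = sqrt(-24075 - 1152) = sqrt(-25227) = 3*I*sqrt(2803)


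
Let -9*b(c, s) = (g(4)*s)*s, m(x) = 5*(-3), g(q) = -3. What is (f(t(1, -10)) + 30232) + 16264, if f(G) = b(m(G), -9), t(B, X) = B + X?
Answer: 46523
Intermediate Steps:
m(x) = -15
b(c, s) = s²/3 (b(c, s) = -(-3*s)*s/9 = -(-1)*s²/3 = s²/3)
f(G) = 27 (f(G) = (⅓)*(-9)² = (⅓)*81 = 27)
(f(t(1, -10)) + 30232) + 16264 = (27 + 30232) + 16264 = 30259 + 16264 = 46523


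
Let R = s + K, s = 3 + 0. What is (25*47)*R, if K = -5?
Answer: -2350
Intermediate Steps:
s = 3
R = -2 (R = 3 - 5 = -2)
(25*47)*R = (25*47)*(-2) = 1175*(-2) = -2350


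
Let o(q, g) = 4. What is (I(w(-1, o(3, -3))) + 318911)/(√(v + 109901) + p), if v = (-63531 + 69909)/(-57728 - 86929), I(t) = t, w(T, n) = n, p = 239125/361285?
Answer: -53140795458427094625/27668001522596170582 + 1665078830336835*√255527631072267/27668001522596170582 ≈ 960.08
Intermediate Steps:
p = 47825/72257 (p = 239125*(1/361285) = 47825/72257 ≈ 0.66187)
v = -2126/48219 (v = 6378/(-144657) = 6378*(-1/144657) = -2126/48219 ≈ -0.044091)
(I(w(-1, o(3, -3))) + 318911)/(√(v + 109901) + p) = (4 + 318911)/(√(-2126/48219 + 109901) + 47825/72257) = 318915/(√(5299314193/48219) + 47825/72257) = 318915/(√255527631072267/48219 + 47825/72257) = 318915/(47825/72257 + √255527631072267/48219)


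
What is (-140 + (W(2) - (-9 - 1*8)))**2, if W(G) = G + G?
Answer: 14161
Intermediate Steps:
W(G) = 2*G
(-140 + (W(2) - (-9 - 1*8)))**2 = (-140 + (2*2 - (-9 - 1*8)))**2 = (-140 + (4 - (-9 - 8)))**2 = (-140 + (4 - 1*(-17)))**2 = (-140 + (4 + 17))**2 = (-140 + 21)**2 = (-119)**2 = 14161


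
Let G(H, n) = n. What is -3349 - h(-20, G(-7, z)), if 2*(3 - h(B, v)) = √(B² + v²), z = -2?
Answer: -3352 + √101 ≈ -3341.9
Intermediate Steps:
h(B, v) = 3 - √(B² + v²)/2
-3349 - h(-20, G(-7, z)) = -3349 - (3 - √((-20)² + (-2)²)/2) = -3349 - (3 - √(400 + 4)/2) = -3349 - (3 - √101) = -3349 + (-3 + √101) = -3352 + √101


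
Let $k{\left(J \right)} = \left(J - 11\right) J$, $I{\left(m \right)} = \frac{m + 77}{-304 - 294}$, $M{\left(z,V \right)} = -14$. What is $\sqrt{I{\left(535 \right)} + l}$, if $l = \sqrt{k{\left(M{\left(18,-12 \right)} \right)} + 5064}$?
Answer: $\frac{\sqrt{-91494 + 89401 \sqrt{5414}}}{299} \approx 8.518$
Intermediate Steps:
$I{\left(m \right)} = - \frac{77}{598} - \frac{m}{598}$ ($I{\left(m \right)} = \frac{77 + m}{-598} = \left(77 + m\right) \left(- \frac{1}{598}\right) = - \frac{77}{598} - \frac{m}{598}$)
$k{\left(J \right)} = J \left(-11 + J\right)$ ($k{\left(J \right)} = \left(-11 + J\right) J = J \left(-11 + J\right)$)
$l = \sqrt{5414}$ ($l = \sqrt{- 14 \left(-11 - 14\right) + 5064} = \sqrt{\left(-14\right) \left(-25\right) + 5064} = \sqrt{350 + 5064} = \sqrt{5414} \approx 73.58$)
$\sqrt{I{\left(535 \right)} + l} = \sqrt{\left(- \frac{77}{598} - \frac{535}{598}\right) + \sqrt{5414}} = \sqrt{- \frac{306}{299} + \sqrt{5414}}$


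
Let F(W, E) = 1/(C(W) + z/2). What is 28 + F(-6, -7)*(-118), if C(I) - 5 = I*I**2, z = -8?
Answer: 6138/215 ≈ 28.549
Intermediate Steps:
C(I) = 5 + I**3 (C(I) = 5 + I*I**2 = 5 + I**3)
F(W, E) = 1/(1 + W**3) (F(W, E) = 1/((5 + W**3) - 8/2) = 1/((5 + W**3) - 8*1/2) = 1/((5 + W**3) - 4) = 1/(1 + W**3))
28 + F(-6, -7)*(-118) = 28 - 118/(1 + (-6)**3) = 28 - 118/(1 - 216) = 28 - 118/(-215) = 28 - 1/215*(-118) = 28 + 118/215 = 6138/215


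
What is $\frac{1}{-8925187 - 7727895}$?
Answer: $- \frac{1}{16653082} \approx -6.0049 \cdot 10^{-8}$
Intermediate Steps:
$\frac{1}{-8925187 - 7727895} = \frac{1}{-16653082} = - \frac{1}{16653082}$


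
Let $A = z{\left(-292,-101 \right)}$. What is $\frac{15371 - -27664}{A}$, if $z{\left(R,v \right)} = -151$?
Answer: $-285$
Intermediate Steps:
$A = -151$
$\frac{15371 - -27664}{A} = \frac{15371 - -27664}{-151} = \left(15371 + 27664\right) \left(- \frac{1}{151}\right) = 43035 \left(- \frac{1}{151}\right) = -285$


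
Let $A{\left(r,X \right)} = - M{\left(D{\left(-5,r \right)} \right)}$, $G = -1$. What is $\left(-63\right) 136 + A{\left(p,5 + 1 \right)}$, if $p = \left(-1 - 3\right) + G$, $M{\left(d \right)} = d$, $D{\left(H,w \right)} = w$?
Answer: $-8563$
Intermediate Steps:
$p = -5$ ($p = \left(-1 - 3\right) - 1 = -4 - 1 = -5$)
$A{\left(r,X \right)} = - r$
$\left(-63\right) 136 + A{\left(p,5 + 1 \right)} = \left(-63\right) 136 - -5 = -8568 + 5 = -8563$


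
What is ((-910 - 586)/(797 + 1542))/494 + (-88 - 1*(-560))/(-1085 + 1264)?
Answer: 272556084/103414207 ≈ 2.6356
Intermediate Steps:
((-910 - 586)/(797 + 1542))/494 + (-88 - 1*(-560))/(-1085 + 1264) = -1496/2339*(1/494) + (-88 + 560)/179 = -1496*1/2339*(1/494) + 472*(1/179) = -1496/2339*1/494 + 472/179 = -748/577733 + 472/179 = 272556084/103414207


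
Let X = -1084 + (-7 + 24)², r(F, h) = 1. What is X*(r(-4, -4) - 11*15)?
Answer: 130380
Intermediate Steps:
X = -795 (X = -1084 + 17² = -1084 + 289 = -795)
X*(r(-4, -4) - 11*15) = -795*(1 - 11*15) = -795*(1 - 165) = -795*(-164) = 130380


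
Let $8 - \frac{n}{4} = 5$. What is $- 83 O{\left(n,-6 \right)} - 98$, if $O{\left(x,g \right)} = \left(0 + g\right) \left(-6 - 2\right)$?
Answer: $-4082$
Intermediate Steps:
$n = 12$ ($n = 32 - 20 = 12$)
$O{\left(x,g \right)} = - 8 g$ ($O{\left(x,g \right)} = g \left(-8\right) = - 8 g$)
$- 83 O{\left(n,-6 \right)} - 98 = - 83 \left(\left(-8\right) \left(-6\right)\right) - 98 = \left(-83\right) 48 - 98 = -3984 - 98 = -4082$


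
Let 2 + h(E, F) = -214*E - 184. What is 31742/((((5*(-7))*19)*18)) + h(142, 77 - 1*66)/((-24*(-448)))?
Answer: -8419771/1532160 ≈ -5.4954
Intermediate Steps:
h(E, F) = -186 - 214*E (h(E, F) = -2 + (-214*E - 184) = -2 + (-184 - 214*E) = -186 - 214*E)
31742/((((5*(-7))*19)*18)) + h(142, 77 - 1*66)/((-24*(-448))) = 31742/((((5*(-7))*19)*18)) + (-186 - 214*142)/((-24*(-448))) = 31742/((-35*19*18)) + (-186 - 30388)/10752 = 31742/((-665*18)) - 30574*1/10752 = 31742/(-11970) - 15287/5376 = 31742*(-1/11970) - 15287/5376 = -15871/5985 - 15287/5376 = -8419771/1532160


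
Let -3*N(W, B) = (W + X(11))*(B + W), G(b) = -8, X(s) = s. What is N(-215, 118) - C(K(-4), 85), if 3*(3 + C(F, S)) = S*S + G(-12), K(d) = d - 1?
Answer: -26996/3 ≈ -8998.7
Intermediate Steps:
K(d) = -1 + d
N(W, B) = -(11 + W)*(B + W)/3 (N(W, B) = -(W + 11)*(B + W)/3 = -(11 + W)*(B + W)/3)
C(F, S) = -17/3 + S²/3 (C(F, S) = -3 + (S*S - 8)/3 = -3 + (S² - 8)/3 = -3 + (-8 + S²)/3 = -3 + (-8/3 + S²/3) = -17/3 + S²/3)
N(-215, 118) - C(K(-4), 85) = (-11/3*118 - 11/3*(-215) - ⅓*(-215)² - ⅓*118*(-215)) - (-17/3 + (⅓)*85²) = (-1298/3 + 2365/3 - ⅓*46225 + 25370/3) - (-17/3 + (⅓)*7225) = (-1298/3 + 2365/3 - 46225/3 + 25370/3) - (-17/3 + 7225/3) = -6596 - 1*7208/3 = -6596 - 7208/3 = -26996/3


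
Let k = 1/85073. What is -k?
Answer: -1/85073 ≈ -1.1755e-5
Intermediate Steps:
k = 1/85073 ≈ 1.1755e-5
-k = -1*1/85073 = -1/85073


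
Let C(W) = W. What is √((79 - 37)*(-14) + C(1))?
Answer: I*√587 ≈ 24.228*I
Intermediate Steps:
√((79 - 37)*(-14) + C(1)) = √((79 - 37)*(-14) + 1) = √(42*(-14) + 1) = √(-588 + 1) = √(-587) = I*√587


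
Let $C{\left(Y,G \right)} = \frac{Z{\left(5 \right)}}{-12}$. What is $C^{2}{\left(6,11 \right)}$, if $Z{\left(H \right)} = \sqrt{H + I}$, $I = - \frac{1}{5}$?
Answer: $\frac{1}{30} \approx 0.033333$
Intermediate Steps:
$I = - \frac{1}{5}$ ($I = \left(-1\right) \frac{1}{5} = - \frac{1}{5} \approx -0.2$)
$Z{\left(H \right)} = \sqrt{- \frac{1}{5} + H}$ ($Z{\left(H \right)} = \sqrt{H - \frac{1}{5}} = \sqrt{- \frac{1}{5} + H}$)
$C{\left(Y,G \right)} = - \frac{\sqrt{30}}{30}$ ($C{\left(Y,G \right)} = \frac{\frac{1}{5} \sqrt{-5 + 25 \cdot 5}}{-12} = \frac{\sqrt{-5 + 125}}{5} \left(- \frac{1}{12}\right) = \frac{\sqrt{120}}{5} \left(- \frac{1}{12}\right) = \frac{2 \sqrt{30}}{5} \left(- \frac{1}{12}\right) = - \frac{\sqrt{30}}{30}$)
$C^{2}{\left(6,11 \right)} = \left(- \frac{\sqrt{30}}{30}\right)^{2} = \frac{1}{30}$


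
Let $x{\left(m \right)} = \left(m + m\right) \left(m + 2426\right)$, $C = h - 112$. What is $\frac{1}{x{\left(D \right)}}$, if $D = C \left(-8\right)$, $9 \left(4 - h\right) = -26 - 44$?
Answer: $\frac{81}{419249600} \approx 1.932 \cdot 10^{-7}$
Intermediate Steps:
$h = \frac{106}{9}$ ($h = 4 - \frac{-26 - 44}{9} = 4 - - \frac{70}{9} = 4 + \frac{70}{9} = \frac{106}{9} \approx 11.778$)
$C = - \frac{902}{9}$ ($C = \frac{106}{9} - 112 = - \frac{902}{9} \approx -100.22$)
$D = \frac{7216}{9}$ ($D = \left(- \frac{902}{9}\right) \left(-8\right) = \frac{7216}{9} \approx 801.78$)
$x{\left(m \right)} = 2 m \left(2426 + m\right)$
$\frac{1}{x{\left(D \right)}} = \frac{1}{2 \cdot \frac{7216}{9} \left(2426 + \frac{7216}{9}\right)} = \frac{1}{2 \cdot \frac{7216}{9} \cdot \frac{29050}{9}} = \frac{1}{\frac{419249600}{81}} = \frac{81}{419249600}$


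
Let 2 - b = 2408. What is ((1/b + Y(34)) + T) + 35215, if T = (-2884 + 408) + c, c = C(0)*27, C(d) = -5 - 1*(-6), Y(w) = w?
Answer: 78916799/2406 ≈ 32800.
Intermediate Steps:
b = -2406 (b = 2 - 1*2408 = 2 - 2408 = -2406)
C(d) = 1 (C(d) = -5 + 6 = 1)
c = 27 (c = 1*27 = 27)
T = -2449 (T = (-2884 + 408) + 27 = -2476 + 27 = -2449)
((1/b + Y(34)) + T) + 35215 = ((1/(-2406) + 34) - 2449) + 35215 = ((-1/2406 + 34) - 2449) + 35215 = (81803/2406 - 2449) + 35215 = -5810491/2406 + 35215 = 78916799/2406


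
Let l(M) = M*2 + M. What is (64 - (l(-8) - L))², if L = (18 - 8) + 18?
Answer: 13456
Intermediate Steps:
l(M) = 3*M (l(M) = 2*M + M = 3*M)
L = 28 (L = 10 + 18 = 28)
(64 - (l(-8) - L))² = (64 - (3*(-8) - 1*28))² = (64 - (-24 - 28))² = (64 - 1*(-52))² = (64 + 52)² = 116² = 13456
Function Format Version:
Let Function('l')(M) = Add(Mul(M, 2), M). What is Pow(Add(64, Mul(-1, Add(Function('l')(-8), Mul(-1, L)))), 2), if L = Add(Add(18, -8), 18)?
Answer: 13456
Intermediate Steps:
Function('l')(M) = Mul(3, M) (Function('l')(M) = Add(Mul(2, M), M) = Mul(3, M))
L = 28 (L = Add(10, 18) = 28)
Pow(Add(64, Mul(-1, Add(Function('l')(-8), Mul(-1, L)))), 2) = Pow(Add(64, Mul(-1, Add(Mul(3, -8), Mul(-1, 28)))), 2) = Pow(Add(64, Mul(-1, Add(-24, -28))), 2) = Pow(Add(64, Mul(-1, -52)), 2) = Pow(Add(64, 52), 2) = Pow(116, 2) = 13456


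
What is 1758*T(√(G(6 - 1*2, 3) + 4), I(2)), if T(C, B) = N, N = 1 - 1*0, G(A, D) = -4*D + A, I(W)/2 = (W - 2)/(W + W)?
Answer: 1758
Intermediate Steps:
I(W) = (-2 + W)/W (I(W) = 2*((W - 2)/(W + W)) = 2*((-2 + W)/((2*W))) = 2*((-2 + W)*(1/(2*W))) = 2*((-2 + W)/(2*W)) = (-2 + W)/W)
G(A, D) = A - 4*D
N = 1 (N = 1 + 0 = 1)
T(C, B) = 1
1758*T(√(G(6 - 1*2, 3) + 4), I(2)) = 1758*1 = 1758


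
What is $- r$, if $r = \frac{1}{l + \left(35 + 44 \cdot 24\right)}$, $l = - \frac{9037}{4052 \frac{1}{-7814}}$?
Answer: $- \frac{2026}{37517925} \approx -5.4001 \cdot 10^{-5}$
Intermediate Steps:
$l = \frac{35307559}{2026}$ ($l = - \frac{9037}{4052 \left(- \frac{1}{7814}\right)} = - \frac{9037}{- \frac{2026}{3907}} = \left(-9037\right) \left(- \frac{3907}{2026}\right) = \frac{35307559}{2026} \approx 17427.0$)
$r = \frac{2026}{37517925}$ ($r = \frac{1}{\frac{35307559}{2026} + \left(35 + 44 \cdot 24\right)} = \frac{1}{\frac{35307559}{2026} + \left(35 + 1056\right)} = \frac{1}{\frac{35307559}{2026} + 1091} = \frac{1}{\frac{37517925}{2026}} = \frac{2026}{37517925} \approx 5.4001 \cdot 10^{-5}$)
$- r = \left(-1\right) \frac{2026}{37517925} = - \frac{2026}{37517925}$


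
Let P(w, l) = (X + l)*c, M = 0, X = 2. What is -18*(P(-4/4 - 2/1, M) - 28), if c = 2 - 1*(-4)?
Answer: 288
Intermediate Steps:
c = 6 (c = 2 + 4 = 6)
P(w, l) = 12 + 6*l (P(w, l) = (2 + l)*6 = 12 + 6*l)
-18*(P(-4/4 - 2/1, M) - 28) = -18*((12 + 6*0) - 28) = -18*((12 + 0) - 28) = -18*(12 - 28) = -18*(-16) = 288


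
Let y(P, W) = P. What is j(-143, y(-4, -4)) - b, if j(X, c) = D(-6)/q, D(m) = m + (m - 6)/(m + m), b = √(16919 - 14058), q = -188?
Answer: 5/188 - √2861 ≈ -53.462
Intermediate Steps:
b = √2861 ≈ 53.488
D(m) = m + (-6 + m)/(2*m) (D(m) = m + (-6 + m)/((2*m)) = m + (-6 + m)*(1/(2*m)) = m + (-6 + m)/(2*m))
j(X, c) = 5/188 (j(X, c) = (½ - 6 - 3/(-6))/(-188) = (½ - 6 - 3*(-⅙))*(-1/188) = (½ - 6 + ½)*(-1/188) = -5*(-1/188) = 5/188)
j(-143, y(-4, -4)) - b = 5/188 - √2861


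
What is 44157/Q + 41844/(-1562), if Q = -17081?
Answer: -35623209/1212751 ≈ -29.374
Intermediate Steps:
44157/Q + 41844/(-1562) = 44157/(-17081) + 41844/(-1562) = 44157*(-1/17081) + 41844*(-1/1562) = -44157/17081 - 1902/71 = -35623209/1212751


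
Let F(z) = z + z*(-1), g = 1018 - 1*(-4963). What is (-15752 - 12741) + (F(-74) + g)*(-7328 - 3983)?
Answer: -67679584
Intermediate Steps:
g = 5981 (g = 1018 + 4963 = 5981)
F(z) = 0 (F(z) = z - z = 0)
(-15752 - 12741) + (F(-74) + g)*(-7328 - 3983) = (-15752 - 12741) + (0 + 5981)*(-7328 - 3983) = -28493 + 5981*(-11311) = -28493 - 67651091 = -67679584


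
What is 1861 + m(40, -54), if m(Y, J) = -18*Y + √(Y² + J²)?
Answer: 1141 + 2*√1129 ≈ 1208.2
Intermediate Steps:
m(Y, J) = √(J² + Y²) - 18*Y (m(Y, J) = -18*Y + √(J² + Y²) = √(J² + Y²) - 18*Y)
1861 + m(40, -54) = 1861 + (√((-54)² + 40²) - 18*40) = 1861 + (√(2916 + 1600) - 720) = 1861 + (√4516 - 720) = 1861 + (2*√1129 - 720) = 1861 + (-720 + 2*√1129) = 1141 + 2*√1129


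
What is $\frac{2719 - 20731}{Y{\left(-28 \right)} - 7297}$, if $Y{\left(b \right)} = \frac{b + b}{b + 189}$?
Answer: $\frac{414276}{167839} \approx 2.4683$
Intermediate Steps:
$Y{\left(b \right)} = \frac{2 b}{189 + b}$
$\frac{2719 - 20731}{Y{\left(-28 \right)} - 7297} = \frac{2719 - 20731}{2 \left(-28\right) \frac{1}{189 - 28} - 7297} = - \frac{18012}{2 \left(-28\right) \frac{1}{161} - 7297} = - \frac{18012}{- \frac{8}{23} - 7297} = - \frac{18012}{- \frac{167839}{23}} = \left(-18012\right) \left(- \frac{23}{167839}\right) = \frac{414276}{167839}$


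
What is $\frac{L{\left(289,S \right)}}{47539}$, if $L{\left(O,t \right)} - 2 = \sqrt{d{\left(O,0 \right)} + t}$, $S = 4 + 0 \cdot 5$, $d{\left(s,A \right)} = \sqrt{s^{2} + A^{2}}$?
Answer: $\frac{2}{47539} + \frac{\sqrt{293}}{47539} \approx 0.00040214$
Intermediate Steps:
$d{\left(s,A \right)} = \sqrt{A^{2} + s^{2}}$
$S = 4$ ($S = 4 + 0 = 4$)
$L{\left(O,t \right)} = 2 + \sqrt{t + \sqrt{O^{2}}}$ ($L{\left(O,t \right)} = 2 + \sqrt{\sqrt{0^{2} + O^{2}} + t} = 2 + \sqrt{\sqrt{0 + O^{2}} + t} = 2 + \sqrt{\sqrt{O^{2}} + t} = 2 + \sqrt{t + \sqrt{O^{2}}}$)
$\frac{L{\left(289,S \right)}}{47539} = \frac{2 + \sqrt{4 + \sqrt{289^{2}}}}{47539} = \left(2 + \sqrt{4 + \sqrt{83521}}\right) \frac{1}{47539} = \left(2 + \sqrt{4 + 289}\right) \frac{1}{47539} = \left(2 + \sqrt{293}\right) \frac{1}{47539} = \frac{2}{47539} + \frac{\sqrt{293}}{47539}$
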